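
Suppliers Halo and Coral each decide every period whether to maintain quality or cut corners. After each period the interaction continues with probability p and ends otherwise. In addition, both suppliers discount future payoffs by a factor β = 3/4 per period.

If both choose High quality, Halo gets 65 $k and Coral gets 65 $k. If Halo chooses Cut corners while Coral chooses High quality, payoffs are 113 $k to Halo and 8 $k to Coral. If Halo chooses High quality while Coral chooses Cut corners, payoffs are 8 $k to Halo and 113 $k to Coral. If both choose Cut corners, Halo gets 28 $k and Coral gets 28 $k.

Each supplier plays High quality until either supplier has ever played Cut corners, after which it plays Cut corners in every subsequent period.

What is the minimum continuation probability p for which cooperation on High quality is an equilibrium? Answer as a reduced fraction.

Expected continuation weight on next period's payoff is β·p = 3/4·p, which plays the role of the discount factor.
Cooperation requires 3/4·p ≥ (113−65)/(113−28) = 48/85, hence p ≥ 64/85.

64/85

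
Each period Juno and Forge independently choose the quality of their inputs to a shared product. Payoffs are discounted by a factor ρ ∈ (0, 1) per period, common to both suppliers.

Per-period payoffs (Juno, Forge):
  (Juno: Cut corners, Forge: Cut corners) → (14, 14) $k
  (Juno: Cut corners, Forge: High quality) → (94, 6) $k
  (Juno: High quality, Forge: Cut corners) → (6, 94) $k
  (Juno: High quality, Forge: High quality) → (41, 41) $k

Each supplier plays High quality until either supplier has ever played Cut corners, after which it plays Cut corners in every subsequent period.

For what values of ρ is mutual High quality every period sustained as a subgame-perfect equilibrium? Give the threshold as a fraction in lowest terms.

One-period gain from deviating is 94 − 41 = 53. The loss is 41 − 14 = 27 in every subsequent period, with present value 27·ρ/(1−ρ).
Deviation is unprofitable when 27·ρ/(1−ρ) ≥ 53, i.e. ρ/(1−ρ) ≥ 53/27.
Equivalently ρ ≥ 53/(53+27) = 53/80.

53/80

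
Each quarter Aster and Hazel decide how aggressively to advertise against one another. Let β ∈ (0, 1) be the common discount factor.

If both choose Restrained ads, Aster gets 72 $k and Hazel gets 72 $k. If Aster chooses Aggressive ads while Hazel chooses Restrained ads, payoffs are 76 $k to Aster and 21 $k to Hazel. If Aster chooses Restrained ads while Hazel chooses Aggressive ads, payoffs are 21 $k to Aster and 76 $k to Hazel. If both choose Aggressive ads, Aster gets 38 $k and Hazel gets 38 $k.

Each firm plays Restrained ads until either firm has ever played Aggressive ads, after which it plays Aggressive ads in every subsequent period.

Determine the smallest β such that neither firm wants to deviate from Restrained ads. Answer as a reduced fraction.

2/19

Cooperation forever yields 72 each period: 72/(1−β).
Deviating yields 76 once, then 38 forever: 76 + 38β/(1−β).
No profitable deviation requires 72/(1−β) ≥ 76 + 38β/(1−β).
Multiplying by (1−β): 72 ≥ 76(1−β) + 38β = 76 − 38β.
So 38β ≥ 4, i.e. β ≥ 4/38 = 2/19.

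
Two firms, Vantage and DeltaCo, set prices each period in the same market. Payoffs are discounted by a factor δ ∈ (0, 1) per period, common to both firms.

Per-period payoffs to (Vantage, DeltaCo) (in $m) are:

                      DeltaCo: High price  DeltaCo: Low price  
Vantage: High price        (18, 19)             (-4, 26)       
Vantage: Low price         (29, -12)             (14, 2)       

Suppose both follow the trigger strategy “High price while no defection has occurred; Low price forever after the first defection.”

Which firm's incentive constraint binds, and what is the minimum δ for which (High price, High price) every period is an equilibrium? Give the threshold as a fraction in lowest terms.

Vantage's threshold: (29−18)/(29−14) = 11/15.
DeltaCo's threshold: (26−19)/(26−2) = 7/24.
11/15 > 7/24, so Vantage binds and δ* = 11/15.

Vantage; δ ≥ 11/15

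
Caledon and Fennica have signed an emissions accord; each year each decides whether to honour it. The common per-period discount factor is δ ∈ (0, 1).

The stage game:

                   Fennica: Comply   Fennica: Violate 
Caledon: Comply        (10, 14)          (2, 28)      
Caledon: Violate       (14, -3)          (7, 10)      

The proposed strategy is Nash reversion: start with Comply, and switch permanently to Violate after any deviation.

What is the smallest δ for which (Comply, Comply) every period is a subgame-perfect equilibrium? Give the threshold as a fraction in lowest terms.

For Caledon: deviation gain 14−10 = 4, per-period punishment loss 10−7 = 3. IC gives δ ≥ 4/7.
For Fennica: gain 14, loss 4 per period, so δ ≥ 14/18 = 7/9.
The tighter constraint is Fennica's, so cooperation needs δ ≥ 7/9.

7/9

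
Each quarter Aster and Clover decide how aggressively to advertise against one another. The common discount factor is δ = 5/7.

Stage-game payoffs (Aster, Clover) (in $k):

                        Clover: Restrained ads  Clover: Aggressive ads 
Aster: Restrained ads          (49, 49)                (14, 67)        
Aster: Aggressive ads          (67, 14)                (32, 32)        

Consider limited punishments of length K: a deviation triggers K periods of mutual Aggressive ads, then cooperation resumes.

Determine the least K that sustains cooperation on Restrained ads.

2

No profitable deviation requires (49−32)(δ+…+δ^K) ≥ 67−49, i.e. δ+…+δ^K ≥ 18/17 ≈ 1.0588.
With δ = 5/7, the partial sums are K=1: 0.7143, K=2: 1.2245.
K = 2 is the first length at which the sum reaches 1.0588.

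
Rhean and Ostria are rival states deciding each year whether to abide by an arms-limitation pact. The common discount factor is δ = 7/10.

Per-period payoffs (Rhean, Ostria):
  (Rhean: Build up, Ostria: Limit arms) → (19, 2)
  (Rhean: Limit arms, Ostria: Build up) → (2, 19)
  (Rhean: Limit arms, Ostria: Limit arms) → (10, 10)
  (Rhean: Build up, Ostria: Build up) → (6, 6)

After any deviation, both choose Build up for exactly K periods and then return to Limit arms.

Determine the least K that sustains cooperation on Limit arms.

IC: δ(1−δ^K)/(1−δ) ≥ (19−10)/(10−6) = 9/4.
With δ = 7/10: need 1 − δ^K ≥ 9/4·(1−7/10)/(7/10), i.e. δ^K ≤ 0.0357.
Since (7/10)^9 = 0.0404 and (7/10)^10 = 0.0282, the smallest such K is 10.

10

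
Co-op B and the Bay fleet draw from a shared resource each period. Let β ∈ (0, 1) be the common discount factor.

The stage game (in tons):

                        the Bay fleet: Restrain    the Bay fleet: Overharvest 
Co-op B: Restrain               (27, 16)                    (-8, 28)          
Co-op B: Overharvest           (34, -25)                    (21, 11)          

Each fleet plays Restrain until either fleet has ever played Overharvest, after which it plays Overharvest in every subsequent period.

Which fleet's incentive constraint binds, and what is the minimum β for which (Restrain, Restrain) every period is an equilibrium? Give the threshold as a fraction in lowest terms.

the Bay fleet; β ≥ 12/17

Co-op B's threshold: (34−27)/(34−21) = 7/13.
the Bay fleet's threshold: (28−16)/(28−11) = 12/17.
7/13 < 12/17, so the Bay fleet binds and β* = 12/17.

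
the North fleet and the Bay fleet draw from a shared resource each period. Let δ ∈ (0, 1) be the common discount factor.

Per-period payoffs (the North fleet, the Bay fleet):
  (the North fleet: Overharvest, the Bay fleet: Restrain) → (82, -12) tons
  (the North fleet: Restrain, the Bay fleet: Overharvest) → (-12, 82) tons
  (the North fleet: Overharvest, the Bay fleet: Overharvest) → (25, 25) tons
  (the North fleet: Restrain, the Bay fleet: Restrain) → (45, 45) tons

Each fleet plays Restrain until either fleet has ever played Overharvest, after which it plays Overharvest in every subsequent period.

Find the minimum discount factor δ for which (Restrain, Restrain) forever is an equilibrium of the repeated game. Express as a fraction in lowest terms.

Cooperation forever yields 45 each period: 45/(1−δ).
Deviating yields 82 once, then 25 forever: 82 + 25δ/(1−δ).
No profitable deviation requires 45/(1−δ) ≥ 82 + 25δ/(1−δ).
Multiplying by (1−δ): 45 ≥ 82(1−δ) + 25δ = 82 − 57δ.
So 57δ ≥ 37, i.e. δ ≥ 37/57.

37/57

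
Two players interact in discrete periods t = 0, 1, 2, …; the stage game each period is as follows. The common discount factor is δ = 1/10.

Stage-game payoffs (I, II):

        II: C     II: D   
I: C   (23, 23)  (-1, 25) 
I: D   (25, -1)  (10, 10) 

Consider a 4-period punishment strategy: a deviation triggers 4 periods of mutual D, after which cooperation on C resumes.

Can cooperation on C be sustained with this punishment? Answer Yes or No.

No

Comparing payoff streams over the 5 periods until play realigns: cooperate → 23(1+δ+…+δ^4); deviate → 25 + 10(δ+…+δ^4).
Cooperation is sustained iff (23−10)(δ+…+δ^4) ≥ 25−23.
δ+…+δ^4 = 1/10·(1−(1/10)^4)/(1−1/10) = 0.1111, and (25−23)/(23−10) = 0.1538.
0.1111 < 0.1538, so cooperation is not sustainable.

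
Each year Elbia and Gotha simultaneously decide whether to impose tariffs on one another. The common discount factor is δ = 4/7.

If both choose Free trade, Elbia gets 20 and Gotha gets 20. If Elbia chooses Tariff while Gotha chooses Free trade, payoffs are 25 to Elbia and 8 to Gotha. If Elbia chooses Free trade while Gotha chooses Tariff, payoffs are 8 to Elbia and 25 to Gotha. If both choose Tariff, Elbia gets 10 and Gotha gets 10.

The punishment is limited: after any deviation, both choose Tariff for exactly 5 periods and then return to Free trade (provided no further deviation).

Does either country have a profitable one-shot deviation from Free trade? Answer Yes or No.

IC: δ+…+δ^5 ≥ (25−20)/(20−10) = 1/2.
At δ = 4/7: partial sum = 1.2521 ≥ 0.5000. Cooperation sustainable.

No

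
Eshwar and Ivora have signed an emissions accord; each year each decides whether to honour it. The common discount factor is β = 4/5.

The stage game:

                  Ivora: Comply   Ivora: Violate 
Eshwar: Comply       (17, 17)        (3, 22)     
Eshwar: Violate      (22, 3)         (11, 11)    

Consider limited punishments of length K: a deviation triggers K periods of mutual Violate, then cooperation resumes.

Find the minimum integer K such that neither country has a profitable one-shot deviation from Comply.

2

Need Σ_{k=1}^{K} β^k ≥ (22−17)/(17−11) = 0.8333 at β = 4/5.
At K = 1 the sum is 0.8000 < 0.8333; at K = 2 it is 1.4400 ≥ 0.8333.
So the minimum punishment length is K = 2.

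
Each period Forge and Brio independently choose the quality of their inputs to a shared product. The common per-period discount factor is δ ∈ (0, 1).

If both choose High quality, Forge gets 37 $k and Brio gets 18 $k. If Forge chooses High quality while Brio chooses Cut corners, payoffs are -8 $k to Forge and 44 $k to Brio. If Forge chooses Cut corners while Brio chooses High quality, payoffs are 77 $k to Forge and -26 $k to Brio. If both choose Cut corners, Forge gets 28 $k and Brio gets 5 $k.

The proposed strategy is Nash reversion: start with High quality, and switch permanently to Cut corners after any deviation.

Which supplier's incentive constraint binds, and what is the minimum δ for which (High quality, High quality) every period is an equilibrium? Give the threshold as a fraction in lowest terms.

Forge's threshold: (77−37)/(77−28) = 40/49.
Brio's threshold: (44−18)/(44−5) = 2/3.
40/49 > 2/3, so Forge binds and δ* = 40/49.

Forge; δ ≥ 40/49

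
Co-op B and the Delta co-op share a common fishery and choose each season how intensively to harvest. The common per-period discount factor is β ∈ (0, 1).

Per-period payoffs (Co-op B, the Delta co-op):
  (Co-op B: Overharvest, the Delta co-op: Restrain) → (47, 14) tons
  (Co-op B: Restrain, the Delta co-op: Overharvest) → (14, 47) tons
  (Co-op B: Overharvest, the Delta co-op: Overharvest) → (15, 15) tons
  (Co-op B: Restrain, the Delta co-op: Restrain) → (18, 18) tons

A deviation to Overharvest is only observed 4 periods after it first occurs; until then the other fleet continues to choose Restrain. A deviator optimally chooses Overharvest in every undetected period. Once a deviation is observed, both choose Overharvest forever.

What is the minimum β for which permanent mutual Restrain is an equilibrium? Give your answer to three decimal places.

0.976

A deviator earns 47 for 4 periods, then 15 forever; cooperating earns 18 forever. Multiplying the IC by (1−β):
18 ≥ 47(1−β^4) + 15β^4, so 32·β^4 ≥ 29 and β^4 ≥ 29/32.
β ≥ (29/32)^(1/4) ≈ 0.976.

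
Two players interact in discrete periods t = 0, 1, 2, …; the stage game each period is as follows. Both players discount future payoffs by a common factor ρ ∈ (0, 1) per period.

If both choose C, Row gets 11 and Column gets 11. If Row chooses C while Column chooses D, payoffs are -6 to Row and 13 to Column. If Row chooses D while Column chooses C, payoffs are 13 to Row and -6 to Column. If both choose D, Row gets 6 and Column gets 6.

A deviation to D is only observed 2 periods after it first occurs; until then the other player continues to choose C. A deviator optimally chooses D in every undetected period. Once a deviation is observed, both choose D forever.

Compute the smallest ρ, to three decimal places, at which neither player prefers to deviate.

0.535

The best deviation is to choose D for all 2 undetected periods, earning 13 each, then 6 forever once detected.
Deviation value: 13(1−ρ^2)/(1−ρ) + 6ρ^2/(1−ρ); cooperation value: 11/(1−ρ).
IC: 11 ≥ 13(1−ρ^2) + 6ρ^2 = 13 − 7ρ^2.
So ρ^2 ≥ 2/7, giving ρ ≥ (2/7)^(1/2) ≈ 0.535.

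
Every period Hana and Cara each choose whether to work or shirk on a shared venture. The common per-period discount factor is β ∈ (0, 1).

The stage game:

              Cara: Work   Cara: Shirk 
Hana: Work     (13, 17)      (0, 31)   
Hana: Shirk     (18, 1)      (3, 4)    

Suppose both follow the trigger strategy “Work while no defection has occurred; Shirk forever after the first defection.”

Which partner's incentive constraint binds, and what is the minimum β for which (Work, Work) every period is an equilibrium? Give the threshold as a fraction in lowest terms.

For Hana: deviation gain 18−13 = 5, per-period punishment loss 13−3 = 10. IC gives β ≥ 5/15 = 1/3.
For Cara: gain 14, loss 13 per period, so β ≥ 14/27.
The tighter constraint is Cara's, so cooperation needs β ≥ 14/27.

Cara; β ≥ 14/27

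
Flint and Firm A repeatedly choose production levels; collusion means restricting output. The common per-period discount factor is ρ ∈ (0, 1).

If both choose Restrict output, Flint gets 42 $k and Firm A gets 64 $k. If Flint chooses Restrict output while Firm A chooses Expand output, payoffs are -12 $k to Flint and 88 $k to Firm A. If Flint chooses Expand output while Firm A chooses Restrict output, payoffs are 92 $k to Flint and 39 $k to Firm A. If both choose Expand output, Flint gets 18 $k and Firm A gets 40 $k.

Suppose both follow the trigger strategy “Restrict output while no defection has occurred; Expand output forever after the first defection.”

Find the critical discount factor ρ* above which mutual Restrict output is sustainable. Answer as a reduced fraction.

For Flint: deviation gain 92−42 = 50, per-period punishment loss 42−18 = 24. IC gives ρ ≥ 50/74 = 25/37.
For Firm A: gain 24, loss 24 per period, so ρ ≥ 24/48 = 1/2.
The tighter constraint is Flint's, so cooperation needs ρ ≥ 25/37.

25/37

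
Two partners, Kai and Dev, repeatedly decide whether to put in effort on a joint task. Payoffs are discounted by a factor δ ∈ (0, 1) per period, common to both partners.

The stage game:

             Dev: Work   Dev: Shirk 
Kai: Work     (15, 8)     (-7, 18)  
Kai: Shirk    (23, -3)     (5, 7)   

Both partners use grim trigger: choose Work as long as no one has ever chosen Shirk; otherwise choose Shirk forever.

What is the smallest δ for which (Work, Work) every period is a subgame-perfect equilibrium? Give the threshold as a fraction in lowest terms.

10/11

Kai: cooperation gives 15 each period; deviation gives 23 once then 5 forever.
  15/(1−δ) ≥ 23 + 5δ/(1−δ) ⇒ δ ≥ 8/18 = 4/9.
Dev: cooperation gives 8 each period; deviation gives 18 once then 7 forever.
  δ ≥ 10/11.
Both must hold, so the binding constraint is Dev's: δ ≥ 10/11.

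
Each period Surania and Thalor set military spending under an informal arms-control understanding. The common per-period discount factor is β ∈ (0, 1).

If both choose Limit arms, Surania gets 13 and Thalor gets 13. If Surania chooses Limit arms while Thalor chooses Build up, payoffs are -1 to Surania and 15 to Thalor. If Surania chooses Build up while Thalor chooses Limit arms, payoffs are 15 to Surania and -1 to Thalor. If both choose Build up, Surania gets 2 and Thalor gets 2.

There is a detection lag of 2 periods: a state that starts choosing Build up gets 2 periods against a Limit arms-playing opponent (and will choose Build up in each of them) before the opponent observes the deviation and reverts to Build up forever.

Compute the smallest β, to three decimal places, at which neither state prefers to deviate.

0.392

A deviator earns 15 for 2 periods, then 2 forever; cooperating earns 13 forever. Multiplying the IC by (1−β):
13 ≥ 15(1−β^2) + 2β^2, so 13·β^2 ≥ 2 and β^2 ≥ 2/13.
β ≥ (2/13)^(1/2) ≈ 0.392.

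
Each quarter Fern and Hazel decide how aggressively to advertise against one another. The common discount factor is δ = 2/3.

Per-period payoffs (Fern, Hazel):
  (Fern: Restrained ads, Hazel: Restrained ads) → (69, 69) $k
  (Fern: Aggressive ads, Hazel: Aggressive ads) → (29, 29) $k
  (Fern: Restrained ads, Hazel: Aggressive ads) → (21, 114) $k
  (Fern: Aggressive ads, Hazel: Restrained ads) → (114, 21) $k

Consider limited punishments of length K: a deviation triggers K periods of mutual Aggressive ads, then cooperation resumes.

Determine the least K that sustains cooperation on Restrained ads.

IC: δ(1−δ^K)/(1−δ) ≥ (114−69)/(69−29) = 9/8.
With δ = 2/3: need 1 − δ^K ≥ 9/8·(1−2/3)/(2/3), i.e. δ^K ≤ 0.4375.
Since (2/3)^2 = 0.4444 and (2/3)^3 = 0.2963, the smallest such K is 3.

3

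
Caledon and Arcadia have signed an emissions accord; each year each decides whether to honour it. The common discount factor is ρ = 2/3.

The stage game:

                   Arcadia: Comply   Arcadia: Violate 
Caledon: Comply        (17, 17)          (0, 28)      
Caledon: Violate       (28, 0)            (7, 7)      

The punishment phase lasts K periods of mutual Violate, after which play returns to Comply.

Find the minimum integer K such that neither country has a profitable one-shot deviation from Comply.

Need Σ_{k=1}^{K} ρ^k ≥ (28−17)/(17−7) = 1.1000 at ρ = 2/3.
At K = 1 the sum is 0.6667 < 1.1000; at K = 2 it is 1.1111 ≥ 1.1000.
So the minimum punishment length is K = 2.

2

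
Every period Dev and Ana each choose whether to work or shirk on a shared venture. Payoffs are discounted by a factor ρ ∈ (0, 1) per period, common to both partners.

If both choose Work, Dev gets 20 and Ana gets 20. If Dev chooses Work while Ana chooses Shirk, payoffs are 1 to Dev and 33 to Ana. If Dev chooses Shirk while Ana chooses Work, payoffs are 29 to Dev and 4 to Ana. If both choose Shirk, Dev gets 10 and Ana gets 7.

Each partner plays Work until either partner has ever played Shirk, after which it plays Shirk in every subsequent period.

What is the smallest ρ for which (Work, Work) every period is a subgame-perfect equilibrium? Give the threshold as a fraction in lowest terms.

1/2

Dev's threshold: (29−20)/(29−10) = 9/19.
Ana's threshold: (33−20)/(33−7) = 1/2.
9/19 < 1/2, so Ana binds and ρ* = 1/2.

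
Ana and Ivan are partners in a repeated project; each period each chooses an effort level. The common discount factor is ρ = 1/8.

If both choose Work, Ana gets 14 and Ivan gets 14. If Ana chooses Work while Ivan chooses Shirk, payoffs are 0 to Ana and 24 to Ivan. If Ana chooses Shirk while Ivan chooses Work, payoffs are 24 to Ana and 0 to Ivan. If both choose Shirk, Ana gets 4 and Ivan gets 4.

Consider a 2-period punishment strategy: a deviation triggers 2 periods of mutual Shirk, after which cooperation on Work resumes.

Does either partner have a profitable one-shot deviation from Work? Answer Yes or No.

Comparing payoff streams over the 3 periods until play realigns: cooperate → 14(1+ρ+…+ρ^2); deviate → 24 + 4(ρ+…+ρ^2).
Cooperation is sustained iff (14−4)(ρ+…+ρ^2) ≥ 24−14.
ρ+…+ρ^2 = 1/8·(1−(1/8)^2)/(1−1/8) = 0.1406, and (24−14)/(14−4) = 1.0000.
0.1406 < 1.0000, so cooperation is not sustainable.

Yes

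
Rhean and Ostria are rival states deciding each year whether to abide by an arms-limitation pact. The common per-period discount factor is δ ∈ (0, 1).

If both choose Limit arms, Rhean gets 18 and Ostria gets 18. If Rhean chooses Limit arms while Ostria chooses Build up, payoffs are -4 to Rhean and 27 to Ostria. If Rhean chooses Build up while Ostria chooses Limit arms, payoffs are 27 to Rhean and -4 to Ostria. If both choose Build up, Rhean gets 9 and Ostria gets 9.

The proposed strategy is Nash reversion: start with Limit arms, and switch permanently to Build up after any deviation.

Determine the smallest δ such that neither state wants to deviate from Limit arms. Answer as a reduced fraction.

One-period gain from deviating is 27 − 18 = 9. The loss is 18 − 9 = 9 in every subsequent period, with present value 9·δ/(1−δ).
Deviation is unprofitable when 9·δ/(1−δ) ≥ 9, i.e. δ/(1−δ) ≥ 1.
Equivalently δ ≥ 9/(9+9) = 1/2.

1/2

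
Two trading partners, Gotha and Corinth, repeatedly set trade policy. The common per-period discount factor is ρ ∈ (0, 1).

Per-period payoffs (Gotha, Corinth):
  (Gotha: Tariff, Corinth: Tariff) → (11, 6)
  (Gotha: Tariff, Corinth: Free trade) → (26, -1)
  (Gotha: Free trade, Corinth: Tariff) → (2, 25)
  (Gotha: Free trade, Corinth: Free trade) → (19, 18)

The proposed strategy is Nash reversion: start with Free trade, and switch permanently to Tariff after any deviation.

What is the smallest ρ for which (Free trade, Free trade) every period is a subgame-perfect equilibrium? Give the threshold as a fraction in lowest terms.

Gotha's threshold: (26−19)/(26−11) = 7/15.
Corinth's threshold: (25−18)/(25−6) = 7/19.
7/15 > 7/19, so Gotha binds and ρ* = 7/15.

7/15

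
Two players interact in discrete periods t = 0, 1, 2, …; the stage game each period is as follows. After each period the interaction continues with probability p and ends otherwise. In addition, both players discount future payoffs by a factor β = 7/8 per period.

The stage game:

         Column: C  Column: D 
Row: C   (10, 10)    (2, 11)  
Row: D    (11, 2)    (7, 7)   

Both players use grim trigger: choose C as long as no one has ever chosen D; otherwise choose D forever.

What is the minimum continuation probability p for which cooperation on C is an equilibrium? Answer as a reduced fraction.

With continuation probability p and discount β, the effective per-period discount factor is βp.
Grim-trigger IC: βp ≥ (11−10)/(11−7) = 1/4.
So p ≥ (1/4)/(7/8) = 2/7.

2/7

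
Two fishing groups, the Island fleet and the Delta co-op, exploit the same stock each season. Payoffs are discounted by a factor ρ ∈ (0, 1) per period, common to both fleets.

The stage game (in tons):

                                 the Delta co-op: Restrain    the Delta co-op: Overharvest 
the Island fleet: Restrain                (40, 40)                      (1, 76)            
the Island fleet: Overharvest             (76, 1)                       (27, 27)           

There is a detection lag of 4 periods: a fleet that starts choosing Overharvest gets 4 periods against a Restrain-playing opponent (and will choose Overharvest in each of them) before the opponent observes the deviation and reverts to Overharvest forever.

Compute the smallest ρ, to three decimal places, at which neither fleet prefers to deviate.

0.926

A deviator earns 76 for 4 periods, then 27 forever; cooperating earns 40 forever. Multiplying the IC by (1−ρ):
40 ≥ 76(1−ρ^4) + 27ρ^4, so 49·ρ^4 ≥ 36 and ρ^4 ≥ 36/49.
ρ ≥ (36/49)^(1/4) ≈ 0.926.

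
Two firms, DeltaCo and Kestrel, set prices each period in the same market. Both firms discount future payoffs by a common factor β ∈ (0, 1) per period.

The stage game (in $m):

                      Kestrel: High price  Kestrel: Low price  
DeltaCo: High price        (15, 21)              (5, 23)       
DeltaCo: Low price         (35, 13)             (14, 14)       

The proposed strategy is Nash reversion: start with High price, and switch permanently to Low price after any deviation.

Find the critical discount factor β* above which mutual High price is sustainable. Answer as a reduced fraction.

20/21

DeltaCo: cooperation gives 15 each period; deviation gives 35 once then 14 forever.
  15/(1−β) ≥ 35 + 14β/(1−β) ⇒ β ≥ 20/21.
Kestrel: cooperation gives 21 each period; deviation gives 23 once then 14 forever.
  β ≥ 2/9.
Both must hold, so the binding constraint is DeltaCo's: β ≥ 20/21.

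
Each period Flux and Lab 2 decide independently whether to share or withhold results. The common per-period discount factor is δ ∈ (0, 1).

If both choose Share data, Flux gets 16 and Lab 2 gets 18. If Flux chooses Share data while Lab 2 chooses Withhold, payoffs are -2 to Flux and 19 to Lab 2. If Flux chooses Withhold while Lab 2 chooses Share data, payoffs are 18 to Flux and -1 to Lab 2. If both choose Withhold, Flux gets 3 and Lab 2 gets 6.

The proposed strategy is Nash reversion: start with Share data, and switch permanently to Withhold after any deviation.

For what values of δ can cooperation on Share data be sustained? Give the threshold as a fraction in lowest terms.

2/15

Flux's threshold: (18−16)/(18−3) = 2/15.
Lab 2's threshold: (19−18)/(19−6) = 1/13.
2/15 > 1/13, so Flux binds and δ* = 2/15.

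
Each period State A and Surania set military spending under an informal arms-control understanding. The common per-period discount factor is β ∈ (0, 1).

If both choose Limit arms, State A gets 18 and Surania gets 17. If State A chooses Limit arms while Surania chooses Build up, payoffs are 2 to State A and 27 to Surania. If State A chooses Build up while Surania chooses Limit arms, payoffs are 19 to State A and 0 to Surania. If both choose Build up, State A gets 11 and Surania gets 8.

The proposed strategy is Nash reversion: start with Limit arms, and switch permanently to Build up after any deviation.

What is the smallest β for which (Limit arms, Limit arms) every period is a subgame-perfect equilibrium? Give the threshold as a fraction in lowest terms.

10/19

State A: cooperation gives 18 each period; deviation gives 19 once then 11 forever.
  18/(1−β) ≥ 19 + 11β/(1−β) ⇒ β ≥ 1/8.
Surania: cooperation gives 17 each period; deviation gives 27 once then 8 forever.
  β ≥ 10/19.
Both must hold, so the binding constraint is Surania's: β ≥ 10/19.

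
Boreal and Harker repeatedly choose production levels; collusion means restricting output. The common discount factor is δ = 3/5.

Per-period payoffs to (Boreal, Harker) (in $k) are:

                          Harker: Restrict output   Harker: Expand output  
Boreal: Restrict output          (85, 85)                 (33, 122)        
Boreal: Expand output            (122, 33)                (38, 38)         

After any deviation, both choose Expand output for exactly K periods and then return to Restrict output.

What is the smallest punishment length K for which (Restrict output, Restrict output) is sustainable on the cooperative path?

No profitable deviation requires (85−38)(δ+…+δ^K) ≥ 122−85, i.e. δ+…+δ^K ≥ 37/47 ≈ 0.7872.
With δ = 3/5, the partial sums are K=1: 0.6000, K=2: 0.9600.
K = 2 is the first length at which the sum reaches 0.7872.

2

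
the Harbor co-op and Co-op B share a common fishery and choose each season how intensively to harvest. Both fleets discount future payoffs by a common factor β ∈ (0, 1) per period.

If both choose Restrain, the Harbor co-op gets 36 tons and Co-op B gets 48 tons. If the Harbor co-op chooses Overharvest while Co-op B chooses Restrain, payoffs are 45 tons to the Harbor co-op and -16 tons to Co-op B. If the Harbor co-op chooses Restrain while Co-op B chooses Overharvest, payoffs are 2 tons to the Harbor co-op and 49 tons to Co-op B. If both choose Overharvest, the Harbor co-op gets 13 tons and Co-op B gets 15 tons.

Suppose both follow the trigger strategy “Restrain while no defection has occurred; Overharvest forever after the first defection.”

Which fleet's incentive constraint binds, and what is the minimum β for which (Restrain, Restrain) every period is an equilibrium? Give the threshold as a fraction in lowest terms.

the Harbor co-op; β ≥ 9/32

the Harbor co-op's threshold: (45−36)/(45−13) = 9/32.
Co-op B's threshold: (49−48)/(49−15) = 1/34.
9/32 > 1/34, so the Harbor co-op binds and β* = 9/32.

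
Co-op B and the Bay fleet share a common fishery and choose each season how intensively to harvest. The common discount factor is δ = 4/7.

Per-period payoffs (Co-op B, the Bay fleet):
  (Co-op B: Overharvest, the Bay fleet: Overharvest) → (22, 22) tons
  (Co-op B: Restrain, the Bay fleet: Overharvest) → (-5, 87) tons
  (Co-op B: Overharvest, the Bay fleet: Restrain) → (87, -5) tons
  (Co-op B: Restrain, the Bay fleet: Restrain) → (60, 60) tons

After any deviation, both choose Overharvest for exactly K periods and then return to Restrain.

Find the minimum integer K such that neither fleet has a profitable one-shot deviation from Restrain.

No profitable deviation requires (60−22)(δ+…+δ^K) ≥ 87−60, i.e. δ+…+δ^K ≥ 27/38 ≈ 0.7105.
With δ = 4/7, the partial sums are K=1: 0.5714, K=2: 0.8980.
K = 2 is the first length at which the sum reaches 0.7105.

2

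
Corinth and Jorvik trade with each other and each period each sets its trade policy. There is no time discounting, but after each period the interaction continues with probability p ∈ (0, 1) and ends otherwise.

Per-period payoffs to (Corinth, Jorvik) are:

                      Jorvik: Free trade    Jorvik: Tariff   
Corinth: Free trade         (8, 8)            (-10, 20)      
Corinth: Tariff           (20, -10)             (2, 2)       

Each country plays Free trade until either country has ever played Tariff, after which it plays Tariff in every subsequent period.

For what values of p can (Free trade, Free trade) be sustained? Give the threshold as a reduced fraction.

2/3

Expected cooperation value is 8 + p·8 + p²·8 + … = 8/(1−p); deviation gives 20 + p·2/(1−p).
8 ≥ 20(1−p) + 2p ⇒ 18p ≥ 12 ⇒ p ≥ 12/18 = 2/3.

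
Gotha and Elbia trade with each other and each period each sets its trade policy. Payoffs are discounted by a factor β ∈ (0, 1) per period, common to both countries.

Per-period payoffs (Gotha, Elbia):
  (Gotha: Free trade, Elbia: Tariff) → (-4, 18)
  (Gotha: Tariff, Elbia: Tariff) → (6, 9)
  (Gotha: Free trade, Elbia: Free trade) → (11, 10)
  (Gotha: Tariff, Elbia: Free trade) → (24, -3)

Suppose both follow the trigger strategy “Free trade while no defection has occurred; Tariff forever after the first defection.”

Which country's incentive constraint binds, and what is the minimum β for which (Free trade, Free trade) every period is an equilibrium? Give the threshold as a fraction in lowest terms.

For Gotha: deviation gain 24−11 = 13, per-period punishment loss 11−6 = 5. IC gives β ≥ 13/18.
For Elbia: gain 8, loss 1 per period, so β ≥ 8/9.
The tighter constraint is Elbia's, so cooperation needs β ≥ 8/9.

Elbia; β ≥ 8/9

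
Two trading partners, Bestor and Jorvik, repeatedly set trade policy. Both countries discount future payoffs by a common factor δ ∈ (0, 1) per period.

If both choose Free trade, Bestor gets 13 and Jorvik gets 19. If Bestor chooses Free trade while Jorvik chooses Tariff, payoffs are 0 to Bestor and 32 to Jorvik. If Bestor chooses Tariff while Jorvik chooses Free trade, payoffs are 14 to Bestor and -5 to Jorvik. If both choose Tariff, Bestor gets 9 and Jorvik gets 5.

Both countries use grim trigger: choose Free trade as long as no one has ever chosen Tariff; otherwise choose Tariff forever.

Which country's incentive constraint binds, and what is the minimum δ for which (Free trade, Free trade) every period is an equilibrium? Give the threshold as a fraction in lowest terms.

Jorvik; δ ≥ 13/27

Bestor's threshold: (14−13)/(14−9) = 1/5.
Jorvik's threshold: (32−19)/(32−5) = 13/27.
1/5 < 13/27, so Jorvik binds and δ* = 13/27.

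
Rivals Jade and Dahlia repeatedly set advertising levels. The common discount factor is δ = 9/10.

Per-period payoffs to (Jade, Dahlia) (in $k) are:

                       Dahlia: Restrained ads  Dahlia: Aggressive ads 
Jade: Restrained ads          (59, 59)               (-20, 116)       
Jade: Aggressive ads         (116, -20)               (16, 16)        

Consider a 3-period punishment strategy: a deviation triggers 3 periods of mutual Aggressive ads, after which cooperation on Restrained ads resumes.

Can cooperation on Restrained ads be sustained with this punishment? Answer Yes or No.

Comparing payoff streams over the 4 periods until play realigns: cooperate → 59(1+δ+…+δ^3); deviate → 116 + 16(δ+…+δ^3).
Cooperation is sustained iff (59−16)(δ+…+δ^3) ≥ 116−59.
δ+…+δ^3 = 9/10·(1−(9/10)^3)/(1−9/10) = 2.4390, and (116−59)/(59−16) = 1.3256.
2.4390 ≥ 1.3256, so cooperation is sustainable.

Yes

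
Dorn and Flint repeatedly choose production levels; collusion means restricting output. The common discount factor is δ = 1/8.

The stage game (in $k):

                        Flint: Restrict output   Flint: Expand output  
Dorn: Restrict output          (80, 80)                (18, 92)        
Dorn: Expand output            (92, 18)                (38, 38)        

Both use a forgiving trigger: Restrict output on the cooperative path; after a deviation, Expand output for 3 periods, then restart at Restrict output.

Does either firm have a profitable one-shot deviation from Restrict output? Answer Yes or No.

Comparing payoff streams over the 4 periods until play realigns: cooperate → 80(1+δ+…+δ^3); deviate → 92 + 38(δ+…+δ^3).
Cooperation is sustained iff (80−38)(δ+…+δ^3) ≥ 92−80.
δ+…+δ^3 = 1/8·(1−(1/8)^3)/(1−1/8) = 0.1426, and (92−80)/(80−38) = 0.2857.
0.1426 < 0.2857, so cooperation is not sustainable.

Yes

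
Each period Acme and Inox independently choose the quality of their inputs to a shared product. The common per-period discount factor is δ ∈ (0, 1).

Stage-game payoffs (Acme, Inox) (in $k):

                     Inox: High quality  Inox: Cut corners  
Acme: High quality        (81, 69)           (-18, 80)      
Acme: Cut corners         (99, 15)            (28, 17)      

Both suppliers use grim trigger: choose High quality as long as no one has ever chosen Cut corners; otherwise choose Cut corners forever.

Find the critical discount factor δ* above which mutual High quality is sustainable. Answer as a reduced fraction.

Acme's threshold: (99−81)/(99−28) = 18/71.
Inox's threshold: (80−69)/(80−17) = 11/63.
18/71 > 11/63, so Acme binds and δ* = 18/71.

18/71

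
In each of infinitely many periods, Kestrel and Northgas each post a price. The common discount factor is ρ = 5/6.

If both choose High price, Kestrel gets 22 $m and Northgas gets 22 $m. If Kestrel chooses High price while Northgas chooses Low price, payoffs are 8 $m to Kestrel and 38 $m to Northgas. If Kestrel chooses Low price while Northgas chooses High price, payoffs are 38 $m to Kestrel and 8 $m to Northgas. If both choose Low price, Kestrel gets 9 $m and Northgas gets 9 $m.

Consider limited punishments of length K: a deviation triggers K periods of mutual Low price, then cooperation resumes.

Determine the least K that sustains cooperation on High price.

2

IC: ρ(1−ρ^K)/(1−ρ) ≥ (38−22)/(22−9) = 16/13.
With ρ = 5/6: need 1 − ρ^K ≥ 16/13·(1−5/6)/(5/6), i.e. ρ^K ≤ 0.7538.
Since (5/6)^1 = 0.8333 and (5/6)^2 = 0.6944, the smallest such K is 2.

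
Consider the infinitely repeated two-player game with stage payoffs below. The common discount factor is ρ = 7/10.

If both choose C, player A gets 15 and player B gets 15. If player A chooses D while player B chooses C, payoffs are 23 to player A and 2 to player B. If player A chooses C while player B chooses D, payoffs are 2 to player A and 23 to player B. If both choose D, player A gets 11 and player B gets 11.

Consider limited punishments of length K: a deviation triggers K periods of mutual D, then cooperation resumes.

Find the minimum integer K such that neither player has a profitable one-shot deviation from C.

6

IC: ρ(1−ρ^K)/(1−ρ) ≥ (23−15)/(15−11) = 2.
With ρ = 7/10: need 1 − ρ^K ≥ 2·(1−7/10)/(7/10), i.e. ρ^K ≤ 0.1429.
Since (7/10)^5 = 0.1681 and (7/10)^6 = 0.1176, the smallest such K is 6.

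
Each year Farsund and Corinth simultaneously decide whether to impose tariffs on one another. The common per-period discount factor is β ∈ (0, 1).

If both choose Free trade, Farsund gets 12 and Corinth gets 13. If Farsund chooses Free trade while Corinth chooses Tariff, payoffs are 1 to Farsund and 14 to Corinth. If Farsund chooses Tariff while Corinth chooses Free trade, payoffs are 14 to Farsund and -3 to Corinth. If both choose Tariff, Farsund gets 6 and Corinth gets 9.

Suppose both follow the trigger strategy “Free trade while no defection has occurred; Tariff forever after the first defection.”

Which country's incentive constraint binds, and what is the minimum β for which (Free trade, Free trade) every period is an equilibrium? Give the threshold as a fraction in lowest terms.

Farsund's threshold: (14−12)/(14−6) = 1/4.
Corinth's threshold: (14−13)/(14−9) = 1/5.
1/4 > 1/5, so Farsund binds and β* = 1/4.

Farsund; β ≥ 1/4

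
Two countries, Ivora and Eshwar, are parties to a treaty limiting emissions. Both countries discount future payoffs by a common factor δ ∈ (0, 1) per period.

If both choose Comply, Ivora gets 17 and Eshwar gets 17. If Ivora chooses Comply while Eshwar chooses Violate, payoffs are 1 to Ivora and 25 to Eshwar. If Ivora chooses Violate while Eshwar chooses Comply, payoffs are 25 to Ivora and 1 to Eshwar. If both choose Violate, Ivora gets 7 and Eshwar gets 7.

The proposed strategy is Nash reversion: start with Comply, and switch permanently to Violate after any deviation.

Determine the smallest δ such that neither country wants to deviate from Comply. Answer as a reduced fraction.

Cooperation forever yields 17 each period: 17/(1−δ).
Deviating yields 25 once, then 7 forever: 25 + 7δ/(1−δ).
No profitable deviation requires 17/(1−δ) ≥ 25 + 7δ/(1−δ).
Multiplying by (1−δ): 17 ≥ 25(1−δ) + 7δ = 25 − 18δ.
So 18δ ≥ 8, i.e. δ ≥ 8/18 = 4/9.

4/9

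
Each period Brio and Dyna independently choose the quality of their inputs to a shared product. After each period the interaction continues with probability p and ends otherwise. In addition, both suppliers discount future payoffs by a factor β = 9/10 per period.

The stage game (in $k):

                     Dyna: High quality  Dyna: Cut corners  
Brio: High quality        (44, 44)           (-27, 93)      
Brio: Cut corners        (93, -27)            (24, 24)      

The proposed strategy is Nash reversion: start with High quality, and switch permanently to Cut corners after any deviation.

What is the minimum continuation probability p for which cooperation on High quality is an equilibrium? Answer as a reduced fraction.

490/621

With continuation probability p and discount β, the effective per-period discount factor is βp.
Grim-trigger IC: βp ≥ (93−44)/(93−24) = 49/69.
So p ≥ (49/69)/(9/10) = 490/621.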